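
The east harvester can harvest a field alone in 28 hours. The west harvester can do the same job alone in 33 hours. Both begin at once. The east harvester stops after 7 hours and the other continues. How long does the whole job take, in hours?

In the first 7 hours the combined rate is 61/924, so 61/132 of the job is done, leaving 71/132.
After the east harvester leaves the rate is 1/33 per hour; the remaining 71/132 takes 71/4 hours.
Total = 7 + 71/4 = 99/4 hours.

99/4 hours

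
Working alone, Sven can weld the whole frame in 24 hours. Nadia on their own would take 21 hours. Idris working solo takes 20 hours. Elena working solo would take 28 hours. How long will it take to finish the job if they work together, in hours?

40/7 hours

Combined rate: 1/24 + 1/21 + 1/20 + 1/28 = (35 + 40 + 42 + 30)/840 = 147/840 = 7/40 per hour.
Time = 1 ÷ (7/40) = 40/7 hours.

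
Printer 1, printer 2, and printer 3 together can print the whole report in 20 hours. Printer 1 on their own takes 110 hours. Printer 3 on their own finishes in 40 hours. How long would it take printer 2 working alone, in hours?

Combined rate is 1/20 per hour.
Known contribution: 1/110 + 1/40 = (4 + 11)/440 = 15/440 = 3/88 per hour.
So printer 2's rate is 1/20 − 3/88 = 7/440, meaning 440/7 hours alone.

440/7 hours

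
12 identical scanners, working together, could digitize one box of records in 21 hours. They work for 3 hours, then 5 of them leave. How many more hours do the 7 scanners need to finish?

One scanner does 1/252 of the job per hour.
After 3 hours with 12 scanners, 1/7 is done (6/7 left).
With 7 scanners the rate is 7/252 = 1/36, so the rest takes 6/7 ÷ 1/36 = 216/7 hours.

216/7 hours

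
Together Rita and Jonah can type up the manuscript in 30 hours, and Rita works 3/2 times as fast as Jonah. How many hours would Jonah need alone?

75 hours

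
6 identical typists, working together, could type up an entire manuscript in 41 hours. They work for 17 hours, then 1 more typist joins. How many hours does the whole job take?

263/7 hours

One typist does 1/246 of the job per hour.
After 17 hours with 6 typists, 17/41 is done (24/41 left).
With 7 typists the rate is 7/246, so the rest takes 24/41 ÷ 7/246 = 144/7 hours.
Total = 17 + 144/7 = 263/7 hours.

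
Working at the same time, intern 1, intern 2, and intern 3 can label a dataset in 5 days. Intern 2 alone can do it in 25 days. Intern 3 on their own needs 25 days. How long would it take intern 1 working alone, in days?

25/3 days

Combined rate is 1/5 per day.
Known contribution: 1/25 + 1/25 = (1 + 1)/25 = 2/25 per day.
So intern 1's rate is 1/5 − 2/25 = 3/25, meaning 25/3 days alone.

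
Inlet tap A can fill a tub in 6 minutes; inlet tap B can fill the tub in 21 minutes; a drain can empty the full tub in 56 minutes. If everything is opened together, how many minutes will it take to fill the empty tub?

Net rate = 1/6 + 1/21 − 1/56 = (28 + 8 − 3)/168 = 33/168 = 11/56 per minute.
Filling time = 1 ÷ (11/56) = 56/11 minutes.

56/11 minutes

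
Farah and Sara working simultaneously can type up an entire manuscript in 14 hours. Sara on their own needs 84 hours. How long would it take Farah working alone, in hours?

84/5 hours

Combined rate is 1/14 per hour.
Known contribution: 1/84 per hour.
So Farah's rate is 1/14 − 1/84 = 5/84, meaning 84/5 hours alone.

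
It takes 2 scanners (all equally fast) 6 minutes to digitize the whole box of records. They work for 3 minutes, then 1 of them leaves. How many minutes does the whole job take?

9 minutes

One scanner does 1/12 of the job per minute.
After 3 minutes with 2 scanners, 1/2 is done (1/2 left).
With 1 scanner the rate is 1/12, so the rest takes 1/2 ÷ 1/12 = 6 minutes.
Total = 3 + 6 = 9 minutes.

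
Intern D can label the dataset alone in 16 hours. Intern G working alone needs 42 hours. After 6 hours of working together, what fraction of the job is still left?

27/56

Combined rate: 1/16 + 1/42 = (21 + 8)/336 = 29/336 per hour.
In 6 hours they complete 6·29/336 = 29/56 of the job.
So 27/56 remains.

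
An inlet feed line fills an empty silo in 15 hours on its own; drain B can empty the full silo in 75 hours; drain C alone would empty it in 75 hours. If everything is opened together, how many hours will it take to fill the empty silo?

25 hours

Net rate = 1/15 − 1/75 − 1/75 = (5 − 1 − 1)/75 = 3/75 = 1/25 per hour.
Filling time = 1 ÷ (1/25) = 25 hours.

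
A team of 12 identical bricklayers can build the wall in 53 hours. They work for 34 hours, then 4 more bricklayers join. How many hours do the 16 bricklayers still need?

57/4 hours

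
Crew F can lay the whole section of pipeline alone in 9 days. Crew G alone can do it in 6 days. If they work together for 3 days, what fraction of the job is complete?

5/6

Combined rate: 1/9 + 1/6 = (2 + 3)/18 = 5/18 per day.
In 3 days they complete 3·5/18 = 5/6 of the job.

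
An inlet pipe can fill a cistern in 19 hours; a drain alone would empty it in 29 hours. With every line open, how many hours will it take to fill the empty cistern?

551/10 hours

Net rate = 1/19 − 1/29 = (29 − 19)/551 = 10/551 per hour.
Filling time = 1 ÷ (10/551) = 551/10 hours.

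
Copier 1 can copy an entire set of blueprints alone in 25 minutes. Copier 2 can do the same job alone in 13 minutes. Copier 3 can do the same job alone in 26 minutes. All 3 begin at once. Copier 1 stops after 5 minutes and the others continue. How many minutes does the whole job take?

In the first 5 minutes the combined rate is 101/650, so 101/130 of the job is done, leaving 29/130.
After Copier 1 leaves the rate is 3/26 per minute; the remaining 29/130 takes 29/15 minutes.
Total = 5 + 29/15 = 104/15 minutes.

104/15 minutes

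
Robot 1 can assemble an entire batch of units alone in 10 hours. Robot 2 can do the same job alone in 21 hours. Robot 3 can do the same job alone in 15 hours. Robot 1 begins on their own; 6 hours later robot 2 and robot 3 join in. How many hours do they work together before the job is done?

In the first 6 hours robot 1 alone does 6/10 = 3/5 of the job, leaving 2/5.
Once everyone is working, combined rate: 1/10 + 1/21 + 1/15 = (21 + 10 + 14)/210 = 45/210 = 3/14 per hour.
Remaining 2/5 at 3/14 per hour takes 28/15 hours.

28/15 hours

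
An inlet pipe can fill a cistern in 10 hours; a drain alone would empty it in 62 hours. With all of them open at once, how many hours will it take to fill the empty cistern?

155/13 hours

Net rate = 1/10 − 1/62 = (31 − 5)/310 = 26/310 = 13/155 per hour.
Filling time = 1 ÷ (13/155) = 155/13 hours.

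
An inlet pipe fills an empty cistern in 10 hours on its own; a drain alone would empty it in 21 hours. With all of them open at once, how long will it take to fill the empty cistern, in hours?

210/11 hours

Net rate = 1/10 − 1/21 = (21 − 10)/210 = 11/210 per hour.
Filling time = 1 ÷ (11/210) = 210/11 hours.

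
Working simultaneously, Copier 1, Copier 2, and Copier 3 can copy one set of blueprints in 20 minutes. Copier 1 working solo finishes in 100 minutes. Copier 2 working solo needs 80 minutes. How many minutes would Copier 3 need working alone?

400/11 minutes

Combined rate is 1/20 per minute.
Known contribution: 1/100 + 1/80 = (4 + 5)/400 = 9/400 per minute.
So Copier 3's rate is 1/20 − 9/400 = 11/400, meaning 400/11 minutes alone.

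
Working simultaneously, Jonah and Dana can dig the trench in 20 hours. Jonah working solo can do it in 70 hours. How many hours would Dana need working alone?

28 hours

Combined rate is 1/20 per hour.
Known contribution: 1/70 per hour.
So Dana's rate is 1/20 − 1/70 = 1/28, meaning 28 hours alone.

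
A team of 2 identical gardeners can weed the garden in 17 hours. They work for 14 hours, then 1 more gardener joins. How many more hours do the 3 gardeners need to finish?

2 hours

One gardener does 1/34 of the job per hour.
After 14 hours with 2 gardeners, 14/17 is done (3/17 left).
With 3 gardeners the rate is 3/34, so the rest takes 3/17 ÷ 3/34 = 2 hours.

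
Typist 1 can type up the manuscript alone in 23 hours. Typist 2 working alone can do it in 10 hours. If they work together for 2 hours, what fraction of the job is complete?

Combined rate: 1/23 + 1/10 = (10 + 23)/230 = 33/230 per hour.
In 2 hours they complete 2·33/230 = 33/115 of the job.

33/115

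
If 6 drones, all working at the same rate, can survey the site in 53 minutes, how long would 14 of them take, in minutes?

Total work is 6·53 = 318 drone-minutes.
With 14 drones: 318/14 = 159/7 minutes.

159/7 minutes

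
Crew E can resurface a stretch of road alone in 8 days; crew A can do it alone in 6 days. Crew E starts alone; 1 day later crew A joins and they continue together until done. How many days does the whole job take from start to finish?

4 days

In 1 day crew E does 1/8 of the job, leaving 7/8.
Crew E and crew A together work at 7/24 per day, so finishing takes 7/8 ÷ 7/24 = 3 days.
Total time = 1 + 3 = 4 days.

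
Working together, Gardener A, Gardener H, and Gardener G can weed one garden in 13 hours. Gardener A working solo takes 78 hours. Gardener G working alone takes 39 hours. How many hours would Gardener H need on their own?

26 hours

Combined rate is 1/13 per hour.
Known contribution: 1/78 + 1/39 = (1 + 2)/78 = 3/78 = 1/26 per hour.
So Gardener H's rate is 1/13 − 1/26 = 1/26, meaning 26 hours alone.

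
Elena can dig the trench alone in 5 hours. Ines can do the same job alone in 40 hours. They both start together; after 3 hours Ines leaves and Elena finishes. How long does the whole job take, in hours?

37/8 hours

In the first 3 hours the combined rate is 9/40, so 27/40 of the job is done, leaving 13/40.
After Ines leaves the rate is 1/5 per hour; the remaining 13/40 takes 13/8 hours.
Total = 3 + 13/8 = 37/8 hours.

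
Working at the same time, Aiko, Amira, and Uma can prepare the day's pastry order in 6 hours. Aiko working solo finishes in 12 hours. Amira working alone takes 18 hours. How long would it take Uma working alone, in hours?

36 hours

Combined rate is 1/6 per hour.
Known contribution: 1/12 + 1/18 = (3 + 2)/36 = 5/36 per hour.
So Uma's rate is 1/6 − 5/36 = 1/36, meaning 36 hours alone.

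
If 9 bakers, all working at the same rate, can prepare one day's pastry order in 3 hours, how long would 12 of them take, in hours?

Total work is 9·3 = 27 baker-hours.
With 12 bakers: 27/12 = 9/4 hours.

9/4 hours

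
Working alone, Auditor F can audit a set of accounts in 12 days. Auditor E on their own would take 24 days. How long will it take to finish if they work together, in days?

Combined rate: 1/12 + 1/24 = (2 + 1)/24 = 3/24 = 1/8 per day.
Time = 1 ÷ (1/8) = 8 days.

8 days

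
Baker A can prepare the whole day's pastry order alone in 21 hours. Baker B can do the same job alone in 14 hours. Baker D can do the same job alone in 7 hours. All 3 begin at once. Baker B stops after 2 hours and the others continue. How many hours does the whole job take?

9/2 hours

In the first 2 hours the combined rate is 11/42, so 11/21 of the job is done, leaving 10/21.
After baker B leaves the rate is 4/21 per hour; the remaining 10/21 takes 5/2 hours.
Total = 2 + 5/2 = 9/2 hours.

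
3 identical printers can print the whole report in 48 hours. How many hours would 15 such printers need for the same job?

48/5 hours

Total work is 3·48 = 144 printer-hours.
With 15 printers: 144/15 = 48/5 hours.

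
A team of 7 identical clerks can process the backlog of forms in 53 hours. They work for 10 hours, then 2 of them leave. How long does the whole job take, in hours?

One clerk does 1/371 of the job per hour.
After 10 hours with 7 clerks, 10/53 is done (43/53 left).
With 5 clerks the rate is 5/371, so the rest takes 43/53 ÷ 5/371 = 301/5 hours.
Total = 10 + 301/5 = 351/5 hours.

351/5 hours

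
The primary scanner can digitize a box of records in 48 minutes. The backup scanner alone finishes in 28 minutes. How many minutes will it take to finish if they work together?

With two workers the combined time is the product over the sum: 48·28/(48+28) = 1344/76 = 336/19 minutes.

336/19 minutes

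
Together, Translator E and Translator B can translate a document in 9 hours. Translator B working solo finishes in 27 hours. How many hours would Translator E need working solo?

27/2 hours

Combined rate is 1/9 per hour.
Known contribution: 1/27 per hour.
So Translator E's rate is 1/9 − 1/27 = 2/27, meaning 27/2 hours alone.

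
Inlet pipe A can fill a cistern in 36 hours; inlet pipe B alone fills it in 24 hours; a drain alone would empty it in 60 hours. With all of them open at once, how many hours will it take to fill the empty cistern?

360/19 hours

Net rate = 1/36 + 1/24 − 1/60 = (10 + 15 − 6)/360 = 19/360 per hour.
Filling time = 1 ÷ (19/360) = 360/19 hours.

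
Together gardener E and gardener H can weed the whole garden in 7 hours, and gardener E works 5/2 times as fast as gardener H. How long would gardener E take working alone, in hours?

Let gardener H's rate be r; then gardener E's rate is (5/2)r, so together (5/2 + 1)r = (7/2)r = 1/7.
Thus r = 2/49 per hour.
Gardener H alone: 49/2 hours; gardener E alone: 49/5 hours.

49/5 hours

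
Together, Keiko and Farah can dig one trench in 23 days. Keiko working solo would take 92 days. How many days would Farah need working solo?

92/3 days

Combined rate is 1/23 per day.
Known contribution: 1/92 per day.
So Farah's rate is 1/23 − 1/92 = 3/92, meaning 92/3 days alone.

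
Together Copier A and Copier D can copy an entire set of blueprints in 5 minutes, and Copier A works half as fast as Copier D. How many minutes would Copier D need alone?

15/2 minutes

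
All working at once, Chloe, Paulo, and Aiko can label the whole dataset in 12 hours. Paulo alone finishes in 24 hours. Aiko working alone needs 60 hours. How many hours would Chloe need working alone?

Combined rate is 1/12 per hour.
Known contribution: 1/24 + 1/60 = (5 + 2)/120 = 7/120 per hour.
So Chloe's rate is 1/12 − 7/120 = 1/40, meaning 40 hours alone.

40 hours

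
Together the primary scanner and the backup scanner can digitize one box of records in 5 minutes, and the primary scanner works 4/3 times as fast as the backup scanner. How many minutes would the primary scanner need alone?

35/4 minutes

Let the backup scanner's rate be r; then the primary scanner's rate is (4/3)r, so together (4/3 + 1)r = (7/3)r = 1/5.
Thus r = 3/35 per minute.
The backup scanner alone: 35/3 minutes; the primary scanner alone: 35/4 minutes.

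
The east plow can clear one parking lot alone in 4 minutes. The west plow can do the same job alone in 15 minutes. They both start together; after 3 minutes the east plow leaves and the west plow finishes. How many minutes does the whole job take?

In the first 3 minutes the combined rate is 19/60, so 19/20 of the job is done, leaving 1/20.
After the east plow leaves the rate is 1/15 per minute; the remaining 1/20 takes 3/4 minutes.
Total = 3 + 3/4 = 15/4 minutes.

15/4 minutes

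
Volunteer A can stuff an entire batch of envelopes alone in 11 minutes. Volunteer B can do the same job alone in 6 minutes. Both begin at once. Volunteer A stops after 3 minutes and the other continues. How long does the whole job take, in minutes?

48/11 minutes

In the first 3 minutes the combined rate is 17/66, so 17/22 of the job is done, leaving 5/22.
After volunteer A leaves the rate is 1/6 per minute; the remaining 5/22 takes 15/11 minutes.
Total = 3 + 15/11 = 48/11 minutes.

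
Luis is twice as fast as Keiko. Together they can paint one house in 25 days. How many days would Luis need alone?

Let Keiko's rate be r; then Luis's rate is 2r, so together (2 + 1)r = 3r = 1/25.
Thus r = 1/75 per day.
Keiko alone: 75 days; Luis alone: 75/2 days.

75/2 days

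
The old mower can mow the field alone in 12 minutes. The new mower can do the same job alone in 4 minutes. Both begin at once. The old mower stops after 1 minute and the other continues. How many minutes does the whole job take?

In the first 1 minute the combined rate is 1/3, so 1/3 of the job is done, leaving 2/3.
After the old mower leaves the rate is 1/4 per minute; the remaining 2/3 takes 8/3 minutes.
Total = 1 + 8/3 = 11/3 minutes.

11/3 minutes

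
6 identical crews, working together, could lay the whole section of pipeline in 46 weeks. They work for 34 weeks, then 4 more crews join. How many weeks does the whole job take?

206/5 weeks

One crew does 1/276 of the job per week.
After 34 weeks with 6 crews, 17/23 is done (6/23 left).
With 10 crews the rate is 10/276 = 5/138, so the rest takes 6/23 ÷ 5/138 = 36/5 weeks.
Total = 34 + 36/5 = 206/5 weeks.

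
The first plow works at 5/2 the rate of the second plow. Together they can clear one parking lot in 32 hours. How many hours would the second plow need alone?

Let the second plow's rate be r; then the first plow's rate is (5/2)r, so together (5/2 + 1)r = (7/2)r = 1/32.
Thus r = 1/112 per hour.
The second plow alone: 112 hours; the first plow alone: 224/5 hours.

112 hours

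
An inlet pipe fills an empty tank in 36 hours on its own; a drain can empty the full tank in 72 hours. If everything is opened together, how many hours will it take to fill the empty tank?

Net rate = 1/36 − 1/72 = (2 − 1)/72 = 1/72 per hour.
Filling time = 1 ÷ (1/72) = 72 hours.

72 hours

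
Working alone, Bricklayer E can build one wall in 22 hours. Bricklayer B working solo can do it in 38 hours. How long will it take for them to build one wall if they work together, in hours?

209/15 hours

With two workers the combined time is the product over the sum: 22·38/(22+38) = 836/60 = 209/15 hours.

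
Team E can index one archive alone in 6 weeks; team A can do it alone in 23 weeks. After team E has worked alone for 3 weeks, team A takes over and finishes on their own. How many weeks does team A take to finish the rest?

In 3 weeks team E does 3/6 = 1/2 of the job, leaving 1/2.
Team A works at 1/23 per week, so finishing takes 1/2 ÷ 1/23 = 23/2 weeks.

23/2 weeks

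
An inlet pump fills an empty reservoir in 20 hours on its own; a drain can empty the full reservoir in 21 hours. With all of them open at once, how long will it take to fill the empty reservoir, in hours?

Net rate = 1/20 − 1/21 = (21 − 20)/420 = 1/420 per hour.
Filling time = 1 ÷ (1/420) = 420 hours.

420 hours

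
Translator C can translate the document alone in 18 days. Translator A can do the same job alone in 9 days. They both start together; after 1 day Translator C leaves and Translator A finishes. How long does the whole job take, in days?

In the first 1 day the combined rate is 1/6, so 1/6 of the job is done, leaving 5/6.
After Translator C leaves the rate is 1/9 per day; the remaining 5/6 takes 15/2 days.
Total = 1 + 15/2 = 17/2 days.

17/2 days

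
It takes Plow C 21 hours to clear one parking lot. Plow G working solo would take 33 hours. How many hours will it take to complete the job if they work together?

Combined rate: 1/21 + 1/33 = (11 + 7)/231 = 18/231 = 6/77 per hour.
Time = 1 ÷ (6/77) = 77/6 hours.

77/6 hours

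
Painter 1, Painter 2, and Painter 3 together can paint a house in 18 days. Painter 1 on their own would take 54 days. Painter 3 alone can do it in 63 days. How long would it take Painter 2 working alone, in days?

189/4 days

Combined rate is 1/18 per day.
Known contribution: 1/54 + 1/63 = (7 + 6)/378 = 13/378 per day.
So Painter 2's rate is 1/18 − 13/378 = 4/189, meaning 189/4 days alone.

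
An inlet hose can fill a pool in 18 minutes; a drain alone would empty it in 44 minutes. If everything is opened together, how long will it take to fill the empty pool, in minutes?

Net rate = 1/18 − 1/44 = (22 − 9)/396 = 13/396 per minute.
Filling time = 1 ÷ (13/396) = 396/13 minutes.

396/13 minutes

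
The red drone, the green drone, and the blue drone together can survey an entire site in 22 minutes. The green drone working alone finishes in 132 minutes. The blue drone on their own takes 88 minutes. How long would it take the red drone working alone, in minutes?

Combined rate is 1/22 per minute.
Known contribution: 1/132 + 1/88 = (2 + 3)/264 = 5/264 per minute.
So the red drone's rate is 1/22 − 5/264 = 7/264, meaning 264/7 minutes alone.

264/7 minutes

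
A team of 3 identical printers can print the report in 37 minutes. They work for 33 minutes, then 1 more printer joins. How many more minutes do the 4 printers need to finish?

One printer does 1/111 of the job per minute.
After 33 minutes with 3 printers, 33/37 is done (4/37 left).
With 4 printers the rate is 4/111, so the rest takes 4/37 ÷ 4/111 = 3 minutes.

3 minutes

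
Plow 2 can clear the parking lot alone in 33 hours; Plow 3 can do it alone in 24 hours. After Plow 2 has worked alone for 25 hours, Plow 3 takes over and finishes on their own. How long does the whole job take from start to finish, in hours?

339/11 hours

In 25 hours Plow 2 does 25/33 of the job, leaving 8/33.
Plow 3 works at 1/24 per hour, so finishing takes 8/33 ÷ 1/24 = 64/11 hours.
Total time = 25 + 64/11 = 339/11 hours.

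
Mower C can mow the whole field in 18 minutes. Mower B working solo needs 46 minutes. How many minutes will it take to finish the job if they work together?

Combined rate: 1/18 + 1/46 = (23 + 9)/414 = 32/414 = 16/207 per minute.
Time = 1 ÷ (16/207) = 207/16 minutes.

207/16 minutes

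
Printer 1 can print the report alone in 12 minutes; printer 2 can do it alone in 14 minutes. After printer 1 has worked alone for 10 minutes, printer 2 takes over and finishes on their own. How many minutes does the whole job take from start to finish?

37/3 minutes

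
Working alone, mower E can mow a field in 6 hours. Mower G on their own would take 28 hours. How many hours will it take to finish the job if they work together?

Combined rate: 1/6 + 1/28 = (14 + 3)/84 = 17/84 per hour.
Time = 1 ÷ (17/84) = 84/17 hours.

84/17 hours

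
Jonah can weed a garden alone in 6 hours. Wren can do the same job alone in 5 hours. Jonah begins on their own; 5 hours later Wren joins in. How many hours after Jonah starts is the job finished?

In the first 5 hours Jonah alone does 5/6 of the job, leaving 1/6.
Once everyone is working, combined rate: 1/6 + 1/5 = (5 + 6)/30 = 11/30 per hour.
Remaining 1/6 at 11/30 per hour takes 5/11 hours.
Total from the start = 5 + 5/11 = 60/11 hours.

60/11 hours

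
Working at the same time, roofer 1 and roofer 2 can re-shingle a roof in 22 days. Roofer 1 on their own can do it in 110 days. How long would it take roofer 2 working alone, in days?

Combined rate is 1/22 per day.
Known contribution: 1/110 per day.
So roofer 2's rate is 1/22 − 1/110 = 2/55, meaning 55/2 days alone.

55/2 days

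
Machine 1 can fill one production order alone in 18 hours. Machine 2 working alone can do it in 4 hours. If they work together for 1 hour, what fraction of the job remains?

25/36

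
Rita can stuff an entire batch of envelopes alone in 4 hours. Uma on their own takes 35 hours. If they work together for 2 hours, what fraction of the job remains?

31/70

Combined rate: 1/4 + 1/35 = (35 + 4)/140 = 39/140 per hour.
In 2 hours they complete 2·39/140 = 39/70 of the job.
So 31/70 remains.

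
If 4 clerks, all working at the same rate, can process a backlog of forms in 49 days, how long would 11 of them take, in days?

196/11 days

Total work is 4·49 = 196 clerk-days.
With 11 clerks: 196/11 days.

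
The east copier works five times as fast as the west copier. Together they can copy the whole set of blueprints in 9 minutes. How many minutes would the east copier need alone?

54/5 minutes

Let the west copier's rate be r; then the east copier's rate is 5r, so together (5 + 1)r = 6r = 1/9.
Thus r = 1/54 per minute.
The west copier alone: 54 minutes; the east copier alone: 54/5 minutes.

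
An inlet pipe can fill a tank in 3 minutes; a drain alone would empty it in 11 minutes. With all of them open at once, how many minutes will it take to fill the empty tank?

33/8 minutes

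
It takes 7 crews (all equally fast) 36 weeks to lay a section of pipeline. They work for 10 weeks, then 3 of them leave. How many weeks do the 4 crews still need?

91/2 weeks

One crew does 1/252 of the job per week.
After 10 weeks with 7 crews, 5/18 is done (13/18 left).
With 4 crews the rate is 4/252 = 1/63, so the rest takes 13/18 ÷ 1/63 = 91/2 weeks.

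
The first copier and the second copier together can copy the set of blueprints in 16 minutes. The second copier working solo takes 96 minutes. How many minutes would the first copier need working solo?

96/5 minutes

Combined rate is 1/16 per minute.
Known contribution: 1/96 per minute.
So the first copier's rate is 1/16 − 1/96 = 5/96, meaning 96/5 minutes alone.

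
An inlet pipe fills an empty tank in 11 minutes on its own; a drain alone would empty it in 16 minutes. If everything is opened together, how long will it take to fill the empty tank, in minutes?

Net rate = 1/11 − 1/16 = (16 − 11)/176 = 5/176 per minute.
Filling time = 1 ÷ (5/176) = 176/5 minutes.

176/5 minutes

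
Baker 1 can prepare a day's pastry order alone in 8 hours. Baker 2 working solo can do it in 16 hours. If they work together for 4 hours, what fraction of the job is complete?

3/4

Combined rate: 1/8 + 1/16 = (2 + 1)/16 = 3/16 per hour.
In 4 hours they complete 4·3/16 = 3/4 of the job.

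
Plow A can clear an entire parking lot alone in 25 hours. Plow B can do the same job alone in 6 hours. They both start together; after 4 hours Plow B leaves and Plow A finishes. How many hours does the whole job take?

25/3 hours

In the first 4 hours the combined rate is 31/150, so 62/75 of the job is done, leaving 13/75.
After Plow B leaves the rate is 1/25 per hour; the remaining 13/75 takes 13/3 hours.
Total = 4 + 13/3 = 25/3 hours.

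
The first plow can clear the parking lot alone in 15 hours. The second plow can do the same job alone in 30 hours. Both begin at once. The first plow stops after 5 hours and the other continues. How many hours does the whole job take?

20 hours

In the first 5 hours the combined rate is 1/10, so 1/2 of the job is done, leaving 1/2.
After the first plow leaves the rate is 1/30 per hour; the remaining 1/2 takes 15 hours.
Total = 5 + 15 = 20 hours.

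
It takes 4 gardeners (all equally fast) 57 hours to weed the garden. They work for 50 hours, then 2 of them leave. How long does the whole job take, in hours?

64 hours

One gardener does 1/228 of the job per hour.
After 50 hours with 4 gardeners, 50/57 is done (7/57 left).
With 2 gardeners the rate is 2/228 = 1/114, so the rest takes 7/57 ÷ 1/114 = 14 hours.
Total = 50 + 14 = 64 hours.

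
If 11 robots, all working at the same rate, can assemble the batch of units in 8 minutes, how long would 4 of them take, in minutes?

Total work is 11·8 = 88 robot-minutes.
With 4 robots: 88/4 = 22 minutes.

22 minutes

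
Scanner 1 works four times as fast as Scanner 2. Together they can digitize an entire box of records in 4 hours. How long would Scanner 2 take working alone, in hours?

Let Scanner 2's rate be r; then Scanner 1's rate is 4r, so together (4 + 1)r = 5r = 1/4.
Thus r = 1/20 per hour.
Scanner 2 alone: 20 hours; Scanner 1 alone: 5 hours.

20 hours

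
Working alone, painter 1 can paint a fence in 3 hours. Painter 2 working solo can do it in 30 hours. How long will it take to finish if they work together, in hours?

30/11 hours

Combined rate: 1/3 + 1/30 = (10 + 1)/30 = 11/30 per hour.
Time = 1 ÷ (11/30) = 30/11 hours.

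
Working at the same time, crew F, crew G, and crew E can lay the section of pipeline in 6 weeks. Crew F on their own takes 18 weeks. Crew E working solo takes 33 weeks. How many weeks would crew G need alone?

99/8 weeks

Combined rate is 1/6 per week.
Known contribution: 1/18 + 1/33 = (11 + 6)/198 = 17/198 per week.
So crew G's rate is 1/6 − 17/198 = 8/99, meaning 99/8 weeks alone.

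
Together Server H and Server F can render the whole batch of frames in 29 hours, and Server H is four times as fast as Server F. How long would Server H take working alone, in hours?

145/4 hours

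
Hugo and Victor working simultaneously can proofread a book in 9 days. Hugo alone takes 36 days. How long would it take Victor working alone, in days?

Combined rate is 1/9 per day.
Known contribution: 1/36 per day.
So Victor's rate is 1/9 − 1/36 = 1/12, meaning 12 days alone.

12 days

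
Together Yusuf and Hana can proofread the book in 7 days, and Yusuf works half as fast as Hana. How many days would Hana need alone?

Let Hana's rate be r; then Yusuf's rate is (1/2)r, so together (1/2 + 1)r = (3/2)r = 1/7.
Thus r = 2/21 per day.
Hana alone: 21/2 days; Yusuf alone: 21 days.

21/2 days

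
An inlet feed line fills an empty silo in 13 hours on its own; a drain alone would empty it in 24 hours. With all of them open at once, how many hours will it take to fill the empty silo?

312/11 hours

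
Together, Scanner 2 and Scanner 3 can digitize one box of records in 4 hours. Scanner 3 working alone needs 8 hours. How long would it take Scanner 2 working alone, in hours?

Combined rate is 1/4 per hour.
Known contribution: 1/8 per hour.
So Scanner 2's rate is 1/4 − 1/8 = 1/8, meaning 8 hours alone.

8 hours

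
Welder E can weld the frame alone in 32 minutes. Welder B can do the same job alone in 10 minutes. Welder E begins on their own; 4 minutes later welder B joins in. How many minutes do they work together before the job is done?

20/3 minutes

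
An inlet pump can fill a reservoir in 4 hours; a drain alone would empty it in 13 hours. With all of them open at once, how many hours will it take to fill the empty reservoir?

52/9 hours

Net rate = 1/4 − 1/13 = (13 − 4)/52 = 9/52 per hour.
Filling time = 1 ÷ (9/52) = 52/9 hours.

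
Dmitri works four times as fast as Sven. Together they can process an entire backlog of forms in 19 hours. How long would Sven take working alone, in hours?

95 hours

Let Sven's rate be r; then Dmitri's rate is 4r, so together (4 + 1)r = 5r = 1/19.
Thus r = 1/95 per hour.
Sven alone: 95 hours; Dmitri alone: 95/4 hours.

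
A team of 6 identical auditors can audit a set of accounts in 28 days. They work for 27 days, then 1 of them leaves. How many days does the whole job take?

One auditor does 1/168 of the job per day.
After 27 days with 6 auditors, 27/28 is done (1/28 left).
With 5 auditors the rate is 5/168, so the rest takes 1/28 ÷ 5/168 = 6/5 days.
Total = 27 + 6/5 = 141/5 days.

141/5 days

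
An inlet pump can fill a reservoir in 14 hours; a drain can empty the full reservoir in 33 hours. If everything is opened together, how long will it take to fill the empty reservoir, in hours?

462/19 hours

Net rate = 1/14 − 1/33 = (33 − 14)/462 = 19/462 per hour.
Filling time = 1 ÷ (19/462) = 462/19 hours.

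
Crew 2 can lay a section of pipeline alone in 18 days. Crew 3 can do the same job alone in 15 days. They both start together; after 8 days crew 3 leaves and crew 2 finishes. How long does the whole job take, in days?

In the first 8 days the combined rate is 11/90, so 44/45 of the job is done, leaving 1/45.
After crew 3 leaves the rate is 1/18 per day; the remaining 1/45 takes 2/5 days.
Total = 8 + 2/5 = 42/5 days.

42/5 days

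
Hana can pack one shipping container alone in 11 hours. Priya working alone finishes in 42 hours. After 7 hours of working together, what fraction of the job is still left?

13/66

Combined rate: 1/11 + 1/42 = (42 + 11)/462 = 53/462 per hour.
In 7 hours they complete 7·53/462 = 53/66 of the job.
So 13/66 remains.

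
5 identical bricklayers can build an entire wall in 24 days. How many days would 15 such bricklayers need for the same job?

8 days

Total work is 5·24 = 120 bricklayer-days.
With 15 bricklayers: 120/15 = 8 days.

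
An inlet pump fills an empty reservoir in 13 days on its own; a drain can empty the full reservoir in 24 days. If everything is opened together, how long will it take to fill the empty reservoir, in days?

312/11 days

Net rate = 1/13 − 1/24 = (24 − 13)/312 = 11/312 per day.
Filling time = 1 ÷ (11/312) = 312/11 days.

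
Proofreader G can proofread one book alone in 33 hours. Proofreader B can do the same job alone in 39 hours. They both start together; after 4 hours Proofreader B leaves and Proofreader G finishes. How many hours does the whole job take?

In the first 4 hours the combined rate is 8/143, so 32/143 of the job is done, leaving 111/143.
After Proofreader B leaves the rate is 1/33 per hour; the remaining 111/143 takes 333/13 hours.
Total = 4 + 333/13 = 385/13 hours.

385/13 hours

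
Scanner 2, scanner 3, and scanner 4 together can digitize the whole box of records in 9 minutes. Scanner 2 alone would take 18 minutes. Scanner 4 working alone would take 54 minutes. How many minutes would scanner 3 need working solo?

Combined rate is 1/9 per minute.
Known contribution: 1/18 + 1/54 = (3 + 1)/54 = 4/54 = 2/27 per minute.
So scanner 3's rate is 1/9 − 2/27 = 1/27, meaning 27 minutes alone.

27 minutes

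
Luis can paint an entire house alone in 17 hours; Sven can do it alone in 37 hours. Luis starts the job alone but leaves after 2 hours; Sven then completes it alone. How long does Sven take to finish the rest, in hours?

555/17 hours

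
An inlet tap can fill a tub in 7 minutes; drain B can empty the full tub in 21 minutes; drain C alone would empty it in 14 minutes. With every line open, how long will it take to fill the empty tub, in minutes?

Net rate = 1/7 − 1/21 − 1/14 = (6 − 2 − 3)/42 = 1/42 per minute.
Filling time = 1 ÷ (1/42) = 42 minutes.

42 minutes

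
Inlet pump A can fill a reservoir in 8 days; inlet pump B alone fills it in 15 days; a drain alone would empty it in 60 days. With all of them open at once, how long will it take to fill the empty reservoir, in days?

40/7 days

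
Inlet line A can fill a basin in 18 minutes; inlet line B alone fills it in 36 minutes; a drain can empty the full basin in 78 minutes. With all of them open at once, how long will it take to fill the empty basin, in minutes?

Net rate = 1/18 + 1/36 − 1/78 = (26 + 13 − 6)/468 = 33/468 = 11/156 per minute.
Filling time = 1 ÷ (11/156) = 156/11 minutes.

156/11 minutes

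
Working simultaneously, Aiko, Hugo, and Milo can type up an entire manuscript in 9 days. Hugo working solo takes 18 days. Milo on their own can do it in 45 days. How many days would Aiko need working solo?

Combined rate is 1/9 per day.
Known contribution: 1/18 + 1/45 = (5 + 2)/90 = 7/90 per day.
So Aiko's rate is 1/9 − 7/90 = 1/30, meaning 30 days alone.

30 days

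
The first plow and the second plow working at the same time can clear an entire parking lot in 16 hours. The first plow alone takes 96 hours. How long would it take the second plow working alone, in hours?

96/5 hours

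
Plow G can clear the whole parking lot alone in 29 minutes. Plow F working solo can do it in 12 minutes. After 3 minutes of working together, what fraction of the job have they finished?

Combined rate: 1/29 + 1/12 = (12 + 29)/348 = 41/348 per minute.
In 3 minutes they complete 3·41/348 = 41/116 of the job.

41/116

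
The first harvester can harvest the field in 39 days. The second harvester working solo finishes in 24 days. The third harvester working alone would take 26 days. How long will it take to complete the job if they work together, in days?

Combined rate: 1/39 + 1/24 + 1/26 = (8 + 13 + 12)/312 = 33/312 = 11/104 per day.
Time = 1 ÷ (11/104) = 104/11 days.

104/11 days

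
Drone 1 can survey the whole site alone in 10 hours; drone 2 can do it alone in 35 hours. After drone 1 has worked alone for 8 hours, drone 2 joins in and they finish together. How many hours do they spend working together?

14/9 hours

In 8 hours drone 1 does 8/10 = 4/5 of the job, leaving 1/5.
Drone 1 and drone 2 together work at 9/70 per hour, so finishing takes 1/5 ÷ 9/70 = 14/9 hours.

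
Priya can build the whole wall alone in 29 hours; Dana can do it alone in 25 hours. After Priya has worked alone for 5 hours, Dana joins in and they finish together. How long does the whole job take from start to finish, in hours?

145/9 hours

In 5 hours Priya does 5/29 of the job, leaving 24/29.
Priya and Dana together work at 54/725 per hour, so finishing takes 24/29 ÷ 54/725 = 100/9 hours.
Total time = 5 + 100/9 = 145/9 hours.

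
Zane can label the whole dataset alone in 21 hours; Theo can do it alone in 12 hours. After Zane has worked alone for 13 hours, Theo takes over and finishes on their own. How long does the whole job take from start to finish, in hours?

123/7 hours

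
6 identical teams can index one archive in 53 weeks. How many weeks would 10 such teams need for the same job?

159/5 weeks

Total work is 6·53 = 318 team-weeks.
With 10 teams: 318/10 = 159/5 weeks.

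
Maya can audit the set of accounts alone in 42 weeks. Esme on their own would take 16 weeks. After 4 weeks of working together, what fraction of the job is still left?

55/84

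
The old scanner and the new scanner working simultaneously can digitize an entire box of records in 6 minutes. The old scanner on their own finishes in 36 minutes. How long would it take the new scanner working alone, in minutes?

36/5 minutes

Combined rate is 1/6 per minute.
Known contribution: 1/36 per minute.
So the new scanner's rate is 1/6 − 1/36 = 5/36, meaning 36/5 minutes alone.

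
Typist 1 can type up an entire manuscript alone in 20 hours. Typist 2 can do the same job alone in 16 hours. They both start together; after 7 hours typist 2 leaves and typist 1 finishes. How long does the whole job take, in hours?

45/4 hours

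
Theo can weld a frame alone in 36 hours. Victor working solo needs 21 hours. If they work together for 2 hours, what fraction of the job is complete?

Combined rate: 1/36 + 1/21 = (7 + 12)/252 = 19/252 per hour.
In 2 hours they complete 2·19/252 = 19/126 of the job.

19/126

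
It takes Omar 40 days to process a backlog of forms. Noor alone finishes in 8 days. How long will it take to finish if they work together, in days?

20/3 days

Combined rate: 1/40 + 1/8 = (1 + 5)/40 = 6/40 = 3/20 per day.
Time = 1 ÷ (3/20) = 20/3 days.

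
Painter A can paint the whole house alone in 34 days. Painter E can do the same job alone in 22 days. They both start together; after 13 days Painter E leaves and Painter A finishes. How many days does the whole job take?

In the first 13 days the combined rate is 14/187, so 182/187 of the job is done, leaving 5/187.
After Painter E leaves the rate is 1/34 per day; the remaining 5/187 takes 10/11 days.
Total = 13 + 10/11 = 153/11 days.

153/11 days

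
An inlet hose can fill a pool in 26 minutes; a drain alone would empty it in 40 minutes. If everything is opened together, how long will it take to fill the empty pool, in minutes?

Net rate = 1/26 − 1/40 = (20 − 13)/520 = 7/520 per minute.
Filling time = 1 ÷ (7/520) = 520/7 minutes.

520/7 minutes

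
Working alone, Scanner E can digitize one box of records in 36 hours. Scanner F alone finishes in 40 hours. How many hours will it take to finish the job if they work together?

360/19 hours

With two workers the combined time is the product over the sum: 36·40/(36+40) = 1440/76 = 360/19 hours.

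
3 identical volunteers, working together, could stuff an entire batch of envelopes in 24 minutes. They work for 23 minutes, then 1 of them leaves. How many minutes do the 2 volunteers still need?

3/2 minutes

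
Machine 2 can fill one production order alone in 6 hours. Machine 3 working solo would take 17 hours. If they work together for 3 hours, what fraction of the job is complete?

23/34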